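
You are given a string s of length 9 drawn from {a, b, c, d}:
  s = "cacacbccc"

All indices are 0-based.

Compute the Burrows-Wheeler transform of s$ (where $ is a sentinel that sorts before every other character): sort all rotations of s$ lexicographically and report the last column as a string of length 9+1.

ccccc$aacb

rank  rotation    last
    0  $cacacbccc  c
    1  acacbccc$c  c
    2  acbccc$cac  c
    3  bccc$cacac  c
    4  c$cacacbcc  c
    5  cacacbccc$  $
    6  cacbccc$ca  a
    7  cbccc$caca  a
    8  cc$cacacbc  c
    9  ccc$cacacb  b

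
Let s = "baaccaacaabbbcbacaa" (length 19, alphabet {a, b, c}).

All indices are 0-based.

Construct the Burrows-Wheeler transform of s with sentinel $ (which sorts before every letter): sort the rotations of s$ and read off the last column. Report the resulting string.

aacccbabaa$cabbaacba

rank  rotation              last
    0  $baaccaacaabbbcbacaa  a
    1  a$baaccaacaabbbcbaca  a
    2  aa$baaccaacaabbbcbac  c
    3  aabbbcbacaa$baaccaac  c
    4  aacaabbbcbacaa$baacc  c
    5  aaccaacaabbbcbacaa$b  b
    6  abbbcbacaa$baaccaaca  a
    7  acaa$baaccaacaabbbcb  b
    8  acaabbbcbacaa$baacca  a
    9  accaacaabbbcbacaa$ba  a
   10  baaccaacaabbbcbacaa$  $
   11  bacaa$baaccaacaabbbc  c
   12  bbbcbacaa$baaccaacaa  a
   13  bbcbacaa$baaccaacaab  b
   14  bcbacaa$baaccaacaabb  b
   15  caa$baaccaacaabbbcba  a
   16  caabbbcbacaa$baaccaa  a
   17  caacaabbbcbacaa$baac  c
   18  cbacaa$baaccaacaabbb  b
   19  ccaacaabbbcbacaa$baa  a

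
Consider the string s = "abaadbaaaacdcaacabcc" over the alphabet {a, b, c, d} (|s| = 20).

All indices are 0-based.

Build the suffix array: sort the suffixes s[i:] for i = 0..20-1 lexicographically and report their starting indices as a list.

sorted suffixes:
  #0 SA[0]=6  'aaaacdcaacabcc'
  #1 SA[1]=7  'aaacdcaacabcc'
  #2 SA[2]=13  'aacabcc'
  #3 SA[3]=8  'aacdcaacabcc'
  #4 SA[4]=2  'aadbaaaacdcaacabcc'
  #5 SA[5]=0  'abaadbaaaacdcaacabcc'
  #6 SA[6]=16  'abcc'
  #7 SA[7]=14  'acabcc'
  #8 SA[8]=9  'acdcaacabcc'
  #9 SA[9]=3  'adbaaaacdcaacabcc'
  #10 SA[10]=5  'baaaacdcaacabcc'
  #11 SA[11]=1  'baadbaaaacdcaacabcc'
  #12 SA[12]=17  'bcc'
  #13 SA[13]=19  'c'
  #14 SA[14]=12  'caacabcc'
  #15 SA[15]=15  'cabcc'
  #16 SA[16]=18  'cc'
  #17 SA[17]=10  'cdcaacabcc'
  #18 SA[18]=4  'dbaaaacdcaacabcc'
  #19 SA[19]=11  'dcaacabcc'

[6, 7, 13, 8, 2, 0, 16, 14, 9, 3, 5, 1, 17, 19, 12, 15, 18, 10, 4, 11]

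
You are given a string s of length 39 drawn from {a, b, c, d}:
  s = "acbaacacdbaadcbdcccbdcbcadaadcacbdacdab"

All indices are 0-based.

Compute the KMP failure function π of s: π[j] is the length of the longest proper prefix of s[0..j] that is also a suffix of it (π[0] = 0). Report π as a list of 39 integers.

π[0] = 0
j=1 s[j]='c': π[1]=0 (border '')
j=2 s[j]='b': π[2]=0 (border '')
j=3 s[j]='a': π[3]=1 (border 'a')
j=4 s[j]='a': k: 1→0; π[4]=1 (border 'a')
j=5 s[j]='c': π[5]=2 (border 'ac')
j=6 s[j]='a': k: 2→0; π[6]=1 (border 'a')
j=7 s[j]='c': π[7]=2 (border 'ac')
j=8 s[j]='d': k: 2→0; π[8]=0 (border '')
j=9 s[j]='b': π[9]=0 (border '')
j=10 s[j]='a': π[10]=1 (border 'a')
j=11 s[j]='a': k: 1→0; π[11]=1 (border 'a')
j=12 s[j]='d': k: 1→0; π[12]=0 (border '')
j=13 s[j]='c': π[13]=0 (border '')
j=14 s[j]='b': π[14]=0 (border '')
j=15 s[j]='d': π[15]=0 (border '')
j=16 s[j]='c': π[16]=0 (border '')
j=17 s[j]='c': π[17]=0 (border '')
j=18 s[j]='c': π[18]=0 (border '')
j=19 s[j]='b': π[19]=0 (border '')
j=20 s[j]='d': π[20]=0 (border '')
j=21 s[j]='c': π[21]=0 (border '')
j=22 s[j]='b': π[22]=0 (border '')
j=23 s[j]='c': π[23]=0 (border '')
j=24 s[j]='a': π[24]=1 (border 'a')
j=25 s[j]='d': k: 1→0; π[25]=0 (border '')
j=26 s[j]='a': π[26]=1 (border 'a')
j=27 s[j]='a': k: 1→0; π[27]=1 (border 'a')
j=28 s[j]='d': k: 1→0; π[28]=0 (border '')
j=29 s[j]='c': π[29]=0 (border '')
j=30 s[j]='a': π[30]=1 (border 'a')
j=31 s[j]='c': π[31]=2 (border 'ac')
j=32 s[j]='b': π[32]=3 (border 'acb')
j=33 s[j]='d': k: 3→0; π[33]=0 (border '')
j=34 s[j]='a': π[34]=1 (border 'a')
j=35 s[j]='c': π[35]=2 (border 'ac')
j=36 s[j]='d': k: 2→0; π[36]=0 (border '')
j=37 s[j]='a': π[37]=1 (border 'a')
j=38 s[j]='b': k: 1→0; π[38]=0 (border '')

[0, 0, 0, 1, 1, 2, 1, 2, 0, 0, 1, 1, 0, 0, 0, 0, 0, 0, 0, 0, 0, 0, 0, 0, 1, 0, 1, 1, 0, 0, 1, 2, 3, 0, 1, 2, 0, 1, 0]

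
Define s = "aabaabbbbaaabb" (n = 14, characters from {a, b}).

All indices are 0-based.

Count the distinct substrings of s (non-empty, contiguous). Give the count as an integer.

sorted suffixes:
  #0 SA[0]=9  'aaabb'
  #1 SA[1]=0  'aabaabbbbaaabb'
  #2 SA[2]=10  'aabb'
  #3 SA[3]=3  'aabbbbaaabb'
  #4 SA[4]=1  'abaabbbbaaabb'
  #5 SA[5]=11  'abb'
  #6 SA[6]=4  'abbbbaaabb'
  #7 SA[7]=13  'b'
  #8 SA[8]=8  'baaabb'
  #9 SA[9]=2  'baabbbbaaabb'
  #10 SA[10]=12  'bb'
  #11 SA[11]=7  'bbaaabb'
  #12 SA[12]=6  'bbbaaabb'
  #13 SA[13]=5  'bbbbaaabb'

SA = [9, 0, 10, 3, 1, 11, 4, 13, 8, 2, 12, 7, 6, 5]
[i] adj suffixes → lcp
  [1] 9/0 → 2 ('aa')
  [2] 0/10 → 3 ('aab')
  [3] 10/3 → 4 ('aabb')
  [4] 3/1 → 1 ('a')
  [5] 1/11 → 2 ('ab')
  [6] 11/4 → 3 ('abb')
  [7] 4/13 → 0 ('')
  [8] 13/8 → 1 ('b')
  [9] 8/2 → 3 ('baa')
  [10] 2/12 → 1 ('b')
  [11] 12/7 → 2 ('bb')
  [12] 7/6 → 2 ('bb')
  [13] 6/5 → 3 ('bbb')

n(n+1)/2 = 14·15/2 = 105
Σ LCP = 0 + 2 + 3 + 4 + 1 + 2 + 3 + 0 + 1 + 3 + 1 + 2 + 2 + 3 = 27
distinct = 105 − 27 = 78

78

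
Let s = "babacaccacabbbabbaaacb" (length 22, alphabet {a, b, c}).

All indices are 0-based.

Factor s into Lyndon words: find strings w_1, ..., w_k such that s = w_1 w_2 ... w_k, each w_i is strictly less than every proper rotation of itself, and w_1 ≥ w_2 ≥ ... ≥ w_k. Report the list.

["b", "abacaccacabbbabb", "aaacb"]

emit factor 1: 'b' (i=0, period=1)
emit factor 2: 'abacaccacabbbabb' (i=1, period=16)
emit factor 3: 'aaacb' (i=17, period=5)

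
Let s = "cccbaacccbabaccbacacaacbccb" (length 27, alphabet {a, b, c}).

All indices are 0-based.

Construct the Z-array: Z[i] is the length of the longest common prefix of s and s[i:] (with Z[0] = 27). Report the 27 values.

Z[0]=27
i=1: i≥r, start 0; Z[1]=2 scan→box=[1,3)
i=2: min(r-i=1, Z[1]=2)=1; Z[2]=1
i=3: i≥r, start 0; Z[3]=0
i=4: i≥r, start 0; Z[4]=0
i=5: i≥r, start 0; Z[5]=0
i=6: i≥r, start 0; Z[6]=5 scan→box=[6,11)
i=7: min(r-i=4, Z[1]=2)=2; Z[7]=2
i=8: min(r-i=3, Z[2]=1)=1; Z[8]=1
i=9: min(r-i=2, Z[3]=0)=0; Z[9]=0
i=10: min(r-i=1, Z[4]=0)=0; Z[10]=0
i=11: i≥r, start 0; Z[11]=0
i=12: i≥r, start 0; Z[12]=0
i=13: i≥r, start 0; Z[13]=2 scan→box=[13,15)
i=14: min(r-i=1, Z[1]=2)=1; Z[14]=1
i=15: i≥r, start 0; Z[15]=0
i=16: i≥r, start 0; Z[16]=0
i=17: i≥r, start 0; Z[17]=1 scan→box=[17,18)
i=18: i≥r, start 0; Z[18]=0
i=19: i≥r, start 0; Z[19]=1 scan→box=[19,20)
i=20: i≥r, start 0; Z[20]=0
i=21: i≥r, start 0; Z[21]=0
i=22: i≥r, start 0; Z[22]=1 scan→box=[22,23)
i=23: i≥r, start 0; Z[23]=0
i=24: i≥r, start 0; Z[24]=2 scan→box=[24,26)
i=25: min(r-i=1, Z[1]=2)=1; Z[25]=1
i=26: i≥r, start 0; Z[26]=0

[27, 2, 1, 0, 0, 0, 5, 2, 1, 0, 0, 0, 0, 2, 1, 0, 0, 1, 0, 1, 0, 0, 1, 0, 2, 1, 0]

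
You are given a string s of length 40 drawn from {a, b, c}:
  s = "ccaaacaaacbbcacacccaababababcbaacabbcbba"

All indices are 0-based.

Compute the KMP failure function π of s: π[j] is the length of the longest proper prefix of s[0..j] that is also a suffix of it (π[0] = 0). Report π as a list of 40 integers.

[0, 1, 0, 0, 0, 1, 0, 0, 0, 1, 0, 0, 1, 0, 1, 0, 1, 2, 2, 3, 4, 0, 0, 0, 0, 0, 0, 0, 1, 0, 0, 0, 1, 0, 0, 0, 1, 0, 0, 0]

π[0] = 0
j=1 s[j]='c': π[1]=1 (border 'c')
j=2 s[j]='a': k: 1→0; π[2]=0 (border '')
j=3 s[j]='a': π[3]=0 (border '')
j=4 s[j]='a': π[4]=0 (border '')
j=5 s[j]='c': π[5]=1 (border 'c')
j=6 s[j]='a': k: 1→0; π[6]=0 (border '')
j=7 s[j]='a': π[7]=0 (border '')
j=8 s[j]='a': π[8]=0 (border '')
j=9 s[j]='c': π[9]=1 (border 'c')
j=10 s[j]='b': k: 1→0; π[10]=0 (border '')
j=11 s[j]='b': π[11]=0 (border '')
j=12 s[j]='c': π[12]=1 (border 'c')
j=13 s[j]='a': k: 1→0; π[13]=0 (border '')
j=14 s[j]='c': π[14]=1 (border 'c')
j=15 s[j]='a': k: 1→0; π[15]=0 (border '')
j=16 s[j]='c': π[16]=1 (border 'c')
j=17 s[j]='c': π[17]=2 (border 'cc')
j=18 s[j]='c': k: 2→1; π[18]=2 (border 'cc')
j=19 s[j]='a': π[19]=3 (border 'cca')
j=20 s[j]='a': π[20]=4 (border 'ccaa')
j=21 s[j]='b': k: 4→0; π[21]=0 (border '')
j=22 s[j]='a': π[22]=0 (border '')
j=23 s[j]='b': π[23]=0 (border '')
j=24 s[j]='a': π[24]=0 (border '')
j=25 s[j]='b': π[25]=0 (border '')
j=26 s[j]='a': π[26]=0 (border '')
j=27 s[j]='b': π[27]=0 (border '')
j=28 s[j]='c': π[28]=1 (border 'c')
j=29 s[j]='b': k: 1→0; π[29]=0 (border '')
j=30 s[j]='a': π[30]=0 (border '')
j=31 s[j]='a': π[31]=0 (border '')
j=32 s[j]='c': π[32]=1 (border 'c')
j=33 s[j]='a': k: 1→0; π[33]=0 (border '')
j=34 s[j]='b': π[34]=0 (border '')
j=35 s[j]='b': π[35]=0 (border '')
j=36 s[j]='c': π[36]=1 (border 'c')
j=37 s[j]='b': k: 1→0; π[37]=0 (border '')
j=38 s[j]='b': π[38]=0 (border '')
j=39 s[j]='a': π[39]=0 (border '')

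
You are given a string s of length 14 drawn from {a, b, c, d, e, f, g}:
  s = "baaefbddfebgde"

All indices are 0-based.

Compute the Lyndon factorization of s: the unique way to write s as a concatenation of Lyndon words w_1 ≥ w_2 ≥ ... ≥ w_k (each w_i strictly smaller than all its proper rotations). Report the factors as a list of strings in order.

["b", "aaefbddfebgde"]

emit factor 1: 'b' (i=0, period=1)
emit factor 2: 'aaefbddfebgde' (i=1, period=13)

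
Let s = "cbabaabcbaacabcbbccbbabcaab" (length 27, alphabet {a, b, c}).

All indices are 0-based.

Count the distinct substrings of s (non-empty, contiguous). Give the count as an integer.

328

rank | idx | suffix
   0 |  24 | aab
   1 |   4 | aabcbaacabcbbccbbabcaab
   2 |   9 | aacabcbbccbbabcaab
   3 |  25 | ab
   4 |   2 | abaabcbaacabcbbccbbabcaab
   5 |  21 | abcaab
   6 |   5 | abcbaacabcbbccbbabcaab
   7 |  12 | abcbbccbbabcaab
   8 |  10 | acabcbbccbbabcaab
   9 |  26 | b
  10 |   3 | baabcbaacabcbbccbbabcaab
  11 |   8 | baacabcbbccbbabcaab
  12 |   1 | babaabcbaacabcbbccbbabcaab
  13 |  20 | babcaab
  14 |  19 | bbabcaab
  15 |  15 | bbccbbabcaab
  16 |  22 | bcaab
  17 |   6 | bcbaacabcbbccbbabcaab
  18 |  13 | bcbbccbbabcaab
  19 |  16 | bccbbabcaab
  20 |  23 | caab
  21 |  11 | cabcbbccbbabcaab
  22 |   7 | cbaacabcbbccbbabcaab
  23 |   0 | cbabaabcbaacabcbbccbbabcaab
  24 |  18 | cbbabcaab
  25 |  14 | cbbccbbabcaab
  26 |  17 | ccbbabcaab

SA = [24, 4, 9, 25, 2, 21, 5, 12, 10, 26, 3, 8, 1, 20, 19, 15, 22, 6, 13, 16, 23, 11, 7, 0, 18, 14, 17]
[i] adj suffixes → lcp
  [1] 24/4 → 3 ('aab')
  [2] 4/9 → 2 ('aa')
  [3] 9/25 → 1 ('a')
  [4] 25/2 → 2 ('ab')
  [5] 2/21 → 2 ('ab')
  [6] 21/5 → 3 ('abc')
  [7] 5/12 → 4 ('abcb')
  [8] 12/10 → 1 ('a')
  [9] 10/26 → 0 ('')
  [10] 26/3 → 1 ('b')
  [11] 3/8 → 3 ('baa')
  [12] 8/1 → 2 ('ba')
  [13] 1/20 → 3 ('bab')
  [14] 20/19 → 1 ('b')
  [15] 19/15 → 2 ('bb')
  [16] 15/22 → 1 ('b')
  [17] 22/6 → 2 ('bc')
  [18] 6/13 → 3 ('bcb')
  [19] 13/16 → 2 ('bc')
  [20] 16/23 → 0 ('')
  [21] 23/11 → 2 ('ca')
  [22] 11/7 → 1 ('c')
  [23] 7/0 → 3 ('cba')
  [24] 0/18 → 2 ('cb')
  [25] 18/14 → 3 ('cbb')
  [26] 14/17 → 1 ('c')

n(n+1)/2 = 27·28/2 = 378
Σ LCP = 0 + 3 + 2 + 1 + 2 + 2 + 3 + 4 + 1 + 0 + 1 + 3 + 2 + 3 + 1 + 2 + 1 + 2 + 3 + 2 + 0 + 2 + 1 + 3 + 2 + 3 + 1 = 50
distinct = 378 − 50 = 328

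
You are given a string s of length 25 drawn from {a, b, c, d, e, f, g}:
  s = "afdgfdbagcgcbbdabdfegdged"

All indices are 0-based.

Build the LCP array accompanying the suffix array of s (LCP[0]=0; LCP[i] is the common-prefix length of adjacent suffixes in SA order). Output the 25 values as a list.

[0, 1, 1, 0, 1, 1, 2, 0, 1, 0, 1, 1, 1, 1, 2, 0, 1, 0, 2, 1, 0, 2, 1, 1, 1]

sorted suffixes:
  #0 SA[0]=15  'abdfegdged'
  #1 SA[1]=0  'afdgfdbagcgcbbdabdfegdged'
  #2 SA[2]=7  'agcgcbbdabdfegdged'
  #3 SA[3]=6  'bagcgcbbdabdfegdged'
  #4 SA[4]=12  'bbdabdfegdged'
  #5 SA[5]=13  'bdabdfegdged'
  #6 SA[6]=16  'bdfegdged'
  #7 SA[7]=11  'cbbdabdfegdged'
  #8 SA[8]=9  'cgcbbdabdfegdged'
  #9 SA[9]=24  'd'
  #10 SA[10]=14  'dabdfegdged'
  #11 SA[11]=5  'dbagcgcbbdabdfegdged'
  #12 SA[12]=17  'dfegdged'
  #13 SA[13]=21  'dged'
  #14 SA[14]=2  'dgfdbagcgcbbdabdfegdged'
  #15 SA[15]=23  'ed'
  #16 SA[16]=19  'egdged'
  #17 SA[17]=4  'fdbagcgcbbdabdfegdged'
  #18 SA[18]=1  'fdgfdbagcgcbbdabdfegdged'
  #19 SA[19]=18  'fegdged'
  #20 SA[20]=10  'gcbbdabdfegdged'
  #21 SA[21]=8  'gcgcbbdabdfegdged'
  #22 SA[22]=20  'gdged'
  #23 SA[23]=22  'ged'
  #24 SA[24]=3  'gfdbagcgcbbdabdfegdged'

SA = [15, 0, 7, 6, 12, 13, 16, 11, 9, 24, 14, 5, 17, 21, 2, 23, 19, 4, 1, 18, 10, 8, 20, 22, 3]
rank  pair      lcp
   1  s[15:],s[0:]  1  'a'
   2  s[0:],s[7:]  1  'a'
   3  s[7:],s[6:]  0  ''
   4  s[6:],s[12:]  1  'b'
   5  s[12:],s[13:]  1  'b'
   6  s[13:],s[16:]  2  'bd'
   7  s[16:],s[11:]  0  ''
   8  s[11:],s[9:]  1  'c'
   9  s[9:],s[24:]  0  ''
  10  s[24:],s[14:]  1  'd'
  11  s[14:],s[5:]  1  'd'
  12  s[5:],s[17:]  1  'd'
  13  s[17:],s[21:]  1  'd'
  14  s[21:],s[2:]  2  'dg'
  15  s[2:],s[23:]  0  ''
  16  s[23:],s[19:]  1  'e'
  17  s[19:],s[4:]  0  ''
  18  s[4:],s[1:]  2  'fd'
  19  s[1:],s[18:]  1  'f'
  20  s[18:],s[10:]  0  ''
  21  s[10:],s[8:]  2  'gc'
  22  s[8:],s[20:]  1  'g'
  23  s[20:],s[22:]  1  'g'
  24  s[22:],s[3:]  1  'g'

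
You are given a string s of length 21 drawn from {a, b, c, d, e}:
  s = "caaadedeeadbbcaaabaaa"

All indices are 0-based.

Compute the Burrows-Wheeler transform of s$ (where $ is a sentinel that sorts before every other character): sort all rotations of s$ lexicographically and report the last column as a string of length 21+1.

rank  rotation                last
    0  $caaadedeeadbbcaaabaaa  a
    1  a$caaadedeeadbbcaaabaa  a
    2  aa$caaadedeeadbbcaaaba  a
    3  aaa$caaadedeeadbbcaaab  b
    4  aaabaaa$caaadedeeadbbc  c
    5  aaadedeeadbbcaaabaaa$c  c
    6  aabaaa$caaadedeeadbbca  a
    7  aadedeeadbbcaaabaaa$ca  a
    8  abaaa$caaadedeeadbbcaa  a
    9  adbbcaaabaaa$caaadedee  e
   10  adedeeadbbcaaabaaa$caa  a
   11  baaa$caaadedeeadbbcaaa  a
   12  bbcaaabaaa$caaadedeead  d
   13  bcaaabaaa$caaadedeeadb  b
   14  caaabaaa$caaadedeeadbb  b
   15  caaadedeeadbbcaaabaaa$  $
   16  dbbcaaabaaa$caaadedeea  a
   17  dedeeadbbcaaabaaa$caaa  a
   18  deeadbbcaaabaaa$caaade  e
   19  eadbbcaaabaaa$caaadede  e
   20  edeeadbbcaaabaaa$caaad  d
   21  eeadbbcaaabaaa$caaaded  d

aaabccaaaeaadbb$aaeedd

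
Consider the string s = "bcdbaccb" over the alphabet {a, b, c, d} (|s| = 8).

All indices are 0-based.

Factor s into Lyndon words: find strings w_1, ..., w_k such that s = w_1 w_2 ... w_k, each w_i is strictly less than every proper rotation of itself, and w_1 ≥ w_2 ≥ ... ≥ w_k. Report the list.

emit factor 1: 'bcd' (i=0, period=3)
emit factor 2: 'b' (i=3, period=1)
emit factor 3: 'accb' (i=4, period=4)

["bcd", "b", "accb"]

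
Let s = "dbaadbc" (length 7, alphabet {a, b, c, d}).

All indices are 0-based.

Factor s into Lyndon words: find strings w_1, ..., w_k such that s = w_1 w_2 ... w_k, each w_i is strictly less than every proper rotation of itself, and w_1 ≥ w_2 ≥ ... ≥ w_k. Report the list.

["d", "b", "aadbc"]

emit factor 1: 'd' (i=0, period=1)
emit factor 2: 'b' (i=1, period=1)
emit factor 3: 'aadbc' (i=2, period=5)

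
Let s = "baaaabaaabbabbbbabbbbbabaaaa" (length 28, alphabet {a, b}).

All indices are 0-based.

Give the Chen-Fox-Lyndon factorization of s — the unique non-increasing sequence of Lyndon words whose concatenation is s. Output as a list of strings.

["b", "aaaabaaabbabbbbabbbbbab", "a", "a", "a", "a"]

emit factor 1: 'b' (i=0, period=1)
emit factor 2: 'aaaabaaabbabbbbabbbbbab' (i=1, period=23)
emit factor 3: 'a' (i=24, period=1)
emit factor 4: 'a' (i=25, period=1)
emit factor 5: 'a' (i=26, period=1)
emit factor 6: 'a' (i=27, period=1)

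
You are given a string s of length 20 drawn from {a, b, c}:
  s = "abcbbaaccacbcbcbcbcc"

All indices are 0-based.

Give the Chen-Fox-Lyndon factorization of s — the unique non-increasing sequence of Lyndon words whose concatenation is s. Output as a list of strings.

["abcbb", "aaccacbcbcbcbcc"]

emit factor 1: 'abcbb' (i=0, period=5)
emit factor 2: 'aaccacbcbcbcbcc' (i=5, period=15)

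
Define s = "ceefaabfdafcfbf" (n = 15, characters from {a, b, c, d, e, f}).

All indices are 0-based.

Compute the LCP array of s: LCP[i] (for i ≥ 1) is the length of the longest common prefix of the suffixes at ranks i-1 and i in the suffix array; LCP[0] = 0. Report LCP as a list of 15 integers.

sorted suffixes:
  #0 SA[0]=4  'aabfdafcfbf'
  #1 SA[1]=5  'abfdafcfbf'
  #2 SA[2]=9  'afcfbf'
  #3 SA[3]=13  'bf'
  #4 SA[4]=6  'bfdafcfbf'
  #5 SA[5]=0  'ceefaabfdafcfbf'
  #6 SA[6]=11  'cfbf'
  #7 SA[7]=8  'dafcfbf'
  #8 SA[8]=1  'eefaabfdafcfbf'
  #9 SA[9]=2  'efaabfdafcfbf'
  #10 SA[10]=14  'f'
  #11 SA[11]=3  'faabfdafcfbf'
  #12 SA[12]=12  'fbf'
  #13 SA[13]=10  'fcfbf'
  #14 SA[14]=7  'fdafcfbf'

SA = [4, 5, 9, 13, 6, 0, 11, 8, 1, 2, 14, 3, 12, 10, 7]
[i] adj suffixes → lcp
  [1] 4/5 → 1 ('a')
  [2] 5/9 → 1 ('a')
  [3] 9/13 → 0 ('')
  [4] 13/6 → 2 ('bf')
  [5] 6/0 → 0 ('')
  [6] 0/11 → 1 ('c')
  [7] 11/8 → 0 ('')
  [8] 8/1 → 0 ('')
  [9] 1/2 → 1 ('e')
  [10] 2/14 → 0 ('')
  [11] 14/3 → 1 ('f')
  [12] 3/12 → 1 ('f')
  [13] 12/10 → 1 ('f')
  [14] 10/7 → 1 ('f')

[0, 1, 1, 0, 2, 0, 1, 0, 0, 1, 0, 1, 1, 1, 1]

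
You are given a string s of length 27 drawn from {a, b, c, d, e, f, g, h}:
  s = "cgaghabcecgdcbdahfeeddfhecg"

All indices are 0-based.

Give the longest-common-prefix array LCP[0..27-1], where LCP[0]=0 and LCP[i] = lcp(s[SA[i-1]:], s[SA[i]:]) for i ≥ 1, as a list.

[0, 1, 1, 0, 1, 0, 1, 1, 2, 2, 0, 1, 1, 1, 0, 3, 1, 1, 0, 1, 0, 1, 1, 1, 0, 1, 1]

rank | idx | suffix
   0 |   5 | abcecgdcbdahfeeddfhecg
   1 |   2 | aghabcecgdcbdahfeeddfhecg
   2 |  15 | ahfeeddfhecg
   3 |   6 | bcecgdcbdahfeeddfhecg
   4 |  13 | bdahfeeddfhecg
   5 |  12 | cbdahfeeddfhecg
   6 |   7 | cecgdcbdahfeeddfhecg
   7 |  25 | cg
   8 |   0 | cgaghabcecgdcbdahfeeddfhecg
   9 |   9 | cgdcbdahfeeddfhecg
  10 |  14 | dahfeeddfhecg
  11 |  11 | dcbdahfeeddfhecg
  12 |  20 | ddfhecg
  13 |  21 | dfhecg
  14 |  24 | ecg
  15 |   8 | ecgdcbdahfeeddfhecg
  16 |  19 | eddfhecg
  17 |  18 | eeddfhecg
  18 |  17 | feeddfhecg
  19 |  22 | fhecg
  20 |  26 | g
  21 |   1 | gaghabcecgdcbdahfeeddfhecg
  22 |  10 | gdcbdahfeeddfhecg
  23 |   3 | ghabcecgdcbdahfeeddfhecg
  24 |   4 | habcecgdcbdahfeeddfhecg
  25 |  23 | hecg
  26 |  16 | hfeeddfhecg

SA = [5, 2, 15, 6, 13, 12, 7, 25, 0, 9, 14, 11, 20, 21, 24, 8, 19, 18, 17, 22, 26, 1, 10, 3, 4, 23, 16]
i: (SA[i-1],SA[i]) lcp shared
  1: (5,2) 1 'a'
  2: (2,15) 1 'a'
  3: (15,6) 0 ''
  4: (6,13) 1 'b'
  5: (13,12) 0 ''
  6: (12,7) 1 'c'
  7: (7,25) 1 'c'
  8: (25,0) 2 'cg'
  9: (0,9) 2 'cg'
  10: (9,14) 0 ''
  11: (14,11) 1 'd'
  12: (11,20) 1 'd'
  13: (20,21) 1 'd'
  14: (21,24) 0 ''
  15: (24,8) 3 'ecg'
  16: (8,19) 1 'e'
  17: (19,18) 1 'e'
  18: (18,17) 0 ''
  19: (17,22) 1 'f'
  20: (22,26) 0 ''
  21: (26,1) 1 'g'
  22: (1,10) 1 'g'
  23: (10,3) 1 'g'
  24: (3,4) 0 ''
  25: (4,23) 1 'h'
  26: (23,16) 1 'h'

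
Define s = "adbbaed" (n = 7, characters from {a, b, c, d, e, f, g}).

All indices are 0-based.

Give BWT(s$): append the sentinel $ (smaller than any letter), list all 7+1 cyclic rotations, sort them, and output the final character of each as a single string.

rank  rotation  last
    0  $adbbaed  d
    1  adbbaed$  $
    2  aed$adbb  b
    3  baed$adb  b
    4  bbaed$ad  d
    5  d$adbbae  e
    6  dbbaed$a  a
    7  ed$adbba  a

d$bbdeaa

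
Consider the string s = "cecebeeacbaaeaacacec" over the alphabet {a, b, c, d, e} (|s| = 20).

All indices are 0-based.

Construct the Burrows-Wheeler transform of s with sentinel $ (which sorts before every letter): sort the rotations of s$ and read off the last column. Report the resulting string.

cebaecaceeaaea$aecccb

rank  rotation               last
    0  $cecebeeacbaaeaacacec  c
    1  aacacec$cecebeeacbaae  e
    2  aaeaacacec$cecebeeacb  b
    3  acacec$cecebeeacbaaea  a
    4  acbaaeaacacec$cecebee  e
    5  acec$cecebeeacbaaeaac  c
    6  aeaacacec$cecebeeacba  a
    7  baaeaacacec$cecebeeac  c
    8  beeacbaaeaacacec$cece  e
    9  c$cecebeeacbaaeaacace  e
   10  cacec$cecebeeacbaaeaa  a
   11  cbaaeaacacec$cecebeea  a
   12  cebeeacbaaeaacacec$ce  e
   13  cec$cecebeeacbaaeaaca  a
   14  cecebeeacbaaeaacacec$  $
   15  eaacacec$cecebeeacbaa  a
   16  eacbaaeaacacec$cecebe  e
   17  ebeeacbaaeaacacec$cec  c
   18  ec$cecebeeacbaaeaacac  c
   19  ecebeeacbaaeaacacec$c  c
   20  eeacbaaeaacacec$ceceb  b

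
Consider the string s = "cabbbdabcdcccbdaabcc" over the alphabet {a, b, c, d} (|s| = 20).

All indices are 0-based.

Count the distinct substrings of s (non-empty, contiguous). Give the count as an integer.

184

sorted suffixes:
  #0 SA[0]=15  'aabcc'
  #1 SA[1]=1  'abbbdabcdcccbdaabcc'
  #2 SA[2]=16  'abcc'
  #3 SA[3]=6  'abcdcccbdaabcc'
  #4 SA[4]=2  'bbbdabcdcccbdaabcc'
  #5 SA[5]=3  'bbdabcdcccbdaabcc'
  #6 SA[6]=17  'bcc'
  #7 SA[7]=7  'bcdcccbdaabcc'
  #8 SA[8]=13  'bdaabcc'
  #9 SA[9]=4  'bdabcdcccbdaabcc'
  #10 SA[10]=19  'c'
  #11 SA[11]=0  'cabbbdabcdcccbdaabcc'
  #12 SA[12]=12  'cbdaabcc'
  #13 SA[13]=18  'cc'
  #14 SA[14]=11  'ccbdaabcc'
  #15 SA[15]=10  'cccbdaabcc'
  #16 SA[16]=8  'cdcccbdaabcc'
  #17 SA[17]=14  'daabcc'
  #18 SA[18]=5  'dabcdcccbdaabcc'
  #19 SA[19]=9  'dcccbdaabcc'

SA = [15, 1, 16, 6, 2, 3, 17, 7, 13, 4, 19, 0, 12, 18, 11, 10, 8, 14, 5, 9]
rank  pair      lcp
   1  s[15:],s[1:]  1  'a'
   2  s[1:],s[16:]  2  'ab'
   3  s[16:],s[6:]  3  'abc'
   4  s[6:],s[2:]  0  ''
   5  s[2:],s[3:]  2  'bb'
   6  s[3:],s[17:]  1  'b'
   7  s[17:],s[7:]  2  'bc'
   8  s[7:],s[13:]  1  'b'
   9  s[13:],s[4:]  3  'bda'
  10  s[4:],s[19:]  0  ''
  11  s[19:],s[0:]  1  'c'
  12  s[0:],s[12:]  1  'c'
  13  s[12:],s[18:]  1  'c'
  14  s[18:],s[11:]  2  'cc'
  15  s[11:],s[10:]  2  'cc'
  16  s[10:],s[8:]  1  'c'
  17  s[8:],s[14:]  0  ''
  18  s[14:],s[5:]  2  'da'
  19  s[5:],s[9:]  1  'd'

n(n+1)/2 = 20·21/2 = 210
Σ LCP = 0 + 1 + 2 + 3 + 0 + 2 + 1 + 2 + 1 + 3 + 0 + 1 + 1 + 1 + 2 + 2 + 1 + 0 + 2 + 1 = 26
distinct = 210 − 26 = 184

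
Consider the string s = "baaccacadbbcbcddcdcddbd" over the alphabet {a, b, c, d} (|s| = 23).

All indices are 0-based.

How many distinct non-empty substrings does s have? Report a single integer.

rank→(start, suffix):
  0 → (1, 'aaccacadbbcbcddcdcddbd')
  1 → (5, 'acadbbcbcddcdcddbd')
  2 → (2, 'accacadbbcbcddcdcddbd')
  3 → (7, 'adbbcbcddcdcddbd')
  4 → (0, 'baaccacadbbcbcddcdcddbd')
  5 → (9, 'bbcbcddcdcddbd')
  6 → (10, 'bcbcddcdcddbd')
  7 → (12, 'bcddcdcddbd')
  8 → (21, 'bd')
  9 → (4, 'cacadbbcbcddcdcddbd')
  10 → (6, 'cadbbcbcddcdcddbd')
  11 → (11, 'cbcddcdcddbd')
  12 → (3, 'ccacadbbcbcddcdcddbd')
  13 → (16, 'cdcddbd')
  14 → (18, 'cddbd')
  15 → (13, 'cddcdcddbd')
  16 → (22, 'd')
  17 → (8, 'dbbcbcddcdcddbd')
  18 → (20, 'dbd')
  19 → (15, 'dcdcddbd')
  20 → (17, 'dcddbd')
  21 → (19, 'ddbd')
  22 → (14, 'ddcdcddbd')

SA = [1, 5, 2, 7, 0, 9, 10, 12, 21, 4, 6, 11, 3, 16, 18, 13, 22, 8, 20, 15, 17, 19, 14]
i: (SA[i-1],SA[i]) lcp shared
  1: (1,5) 1 'a'
  2: (5,2) 2 'ac'
  3: (2,7) 1 'a'
  4: (7,0) 0 ''
  5: (0,9) 1 'b'
  6: (9,10) 1 'b'
  7: (10,12) 2 'bc'
  8: (12,21) 1 'b'
  9: (21,4) 0 ''
  10: (4,6) 2 'ca'
  11: (6,11) 1 'c'
  12: (11,3) 1 'c'
  13: (3,16) 1 'c'
  14: (16,18) 2 'cd'
  15: (18,13) 3 'cdd'
  16: (13,22) 0 ''
  17: (22,8) 1 'd'
  18: (8,20) 2 'db'
  19: (20,15) 1 'd'
  20: (15,17) 3 'dcd'
  21: (17,19) 1 'd'
  22: (19,14) 2 'dd'

n(n+1)/2 = 23·24/2 = 276
Σ LCP = 0 + 1 + 2 + 1 + 0 + 1 + 1 + 2 + 1 + 0 + 2 + 1 + 1 + 1 + 2 + 3 + 0 + 1 + 2 + 1 + 3 + 1 + 2 = 29
distinct = 276 − 29 = 247

247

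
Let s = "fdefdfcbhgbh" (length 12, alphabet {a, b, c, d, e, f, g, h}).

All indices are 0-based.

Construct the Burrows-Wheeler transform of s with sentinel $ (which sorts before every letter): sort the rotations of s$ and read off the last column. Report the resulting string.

rank  rotation       last
    0  $fdefdfcbhgbh  h
    1  bh$fdefdfcbhg  g
    2  bhgbh$fdefdfc  c
    3  cbhgbh$fdefdf  f
    4  defdfcbhgbh$f  f
    5  dfcbhgbh$fdef  f
    6  efdfcbhgbh$fd  d
    7  fcbhgbh$fdefd  d
    8  fdefdfcbhgbh$  $
    9  fdfcbhgbh$fde  e
   10  gbh$fdefdfcbh  h
   11  h$fdefdfcbhgb  b
   12  hgbh$fdefdfcb  b

hgcfffdd$ehbb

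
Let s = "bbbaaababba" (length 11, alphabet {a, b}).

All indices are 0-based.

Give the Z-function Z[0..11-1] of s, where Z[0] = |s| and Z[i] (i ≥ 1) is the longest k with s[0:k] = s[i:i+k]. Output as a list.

[11, 2, 1, 0, 0, 0, 1, 0, 2, 1, 0]

Z[0]=11
i=1: outside box; Z[1]=2 grow→box=[1,3)
i=2: min(r-i=1, Z[1]=2)=1; Z[2]=1
i=3: outside box; Z[3]=0
i=4: outside box; Z[4]=0
i=5: outside box; Z[5]=0
i=6: outside box; Z[6]=1 grow→box=[6,7)
i=7: outside box; Z[7]=0
i=8: outside box; Z[8]=2 grow→box=[8,10)
i=9: min(r-i=1, Z[1]=2)=1; Z[9]=1
i=10: outside box; Z[10]=0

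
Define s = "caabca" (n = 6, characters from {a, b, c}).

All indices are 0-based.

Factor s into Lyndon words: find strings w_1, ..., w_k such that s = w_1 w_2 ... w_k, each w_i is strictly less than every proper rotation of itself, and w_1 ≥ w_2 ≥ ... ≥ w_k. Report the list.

["c", "aabc", "a"]

emit factor 1: 'c' (i=0, period=1)
emit factor 2: 'aabc' (i=1, period=4)
emit factor 3: 'a' (i=5, period=1)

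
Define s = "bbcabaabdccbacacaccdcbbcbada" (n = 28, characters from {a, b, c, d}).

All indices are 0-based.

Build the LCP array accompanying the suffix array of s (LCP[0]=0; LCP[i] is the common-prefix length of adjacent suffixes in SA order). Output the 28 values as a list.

[0, 1, 1, 2, 1, 4, 2, 1, 0, 2, 2, 1, 3, 1, 2, 1, 0, 2, 3, 1, 3, 2, 1, 2, 1, 0, 1, 2]

rank→(start, suffix):
  0 → (27, 'a')
  1 → (5, 'aabdccbacacaccdcbbcbada')
  2 → (3, 'abaabdccbacacaccdcbbcbada')
  3 → (6, 'abdccbacacaccdcbbcbada')
  4 → (12, 'acacaccdcbbcbada')
  5 → (14, 'acaccdcbbcbada')
  6 → (16, 'accdcbbcbada')
  7 → (25, 'ada')
  8 → (4, 'baabdccbacacaccdcbbcbada')
  9 → (11, 'bacacaccdcbbcbada')
  10 → (24, 'bada')
  11 → (0, 'bbcabaabdccbacacaccdcbbcbada')
  12 → (21, 'bbcbada')
  13 → (1, 'bcabaabdccbacacaccdcbbcbada')
  14 → (22, 'bcbada')
  15 → (7, 'bdccbacacaccdcbbcbada')
  16 → (2, 'cabaabdccbacacaccdcbbcbada')
  17 → (13, 'cacaccdcbbcbada')
  18 → (15, 'caccdcbbcbada')
  19 → (10, 'cbacacaccdcbbcbada')
  20 → (23, 'cbada')
  21 → (20, 'cbbcbada')
  22 → (9, 'ccbacacaccdcbbcbada')
  23 → (17, 'ccdcbbcbada')
  24 → (18, 'cdcbbcbada')
  25 → (26, 'da')
  26 → (19, 'dcbbcbada')
  27 → (8, 'dccbacacaccdcbbcbada')

SA = [27, 5, 3, 6, 12, 14, 16, 25, 4, 11, 24, 0, 21, 1, 22, 7, 2, 13, 15, 10, 23, 20, 9, 17, 18, 26, 19, 8]
i: (SA[i-1],SA[i]) lcp shared
  1: (27,5) 1 'a'
  2: (5,3) 1 'a'
  3: (3,6) 2 'ab'
  4: (6,12) 1 'a'
  5: (12,14) 4 'acac'
  6: (14,16) 2 'ac'
  7: (16,25) 1 'a'
  8: (25,4) 0 ''
  9: (4,11) 2 'ba'
  10: (11,24) 2 'ba'
  11: (24,0) 1 'b'
  12: (0,21) 3 'bbc'
  13: (21,1) 1 'b'
  14: (1,22) 2 'bc'
  15: (22,7) 1 'b'
  16: (7,2) 0 ''
  17: (2,13) 2 'ca'
  18: (13,15) 3 'cac'
  19: (15,10) 1 'c'
  20: (10,23) 3 'cba'
  21: (23,20) 2 'cb'
  22: (20,9) 1 'c'
  23: (9,17) 2 'cc'
  24: (17,18) 1 'c'
  25: (18,26) 0 ''
  26: (26,19) 1 'd'
  27: (19,8) 2 'dc'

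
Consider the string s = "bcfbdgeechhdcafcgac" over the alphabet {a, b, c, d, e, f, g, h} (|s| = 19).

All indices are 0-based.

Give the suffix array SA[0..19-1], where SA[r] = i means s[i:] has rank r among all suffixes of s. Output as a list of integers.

rank | idx | suffix
   0 |  17 | ac
   1 |  13 | afcgac
   2 |   0 | bcfbdgeechhdcafcgac
   3 |   3 | bdgeechhdcafcgac
   4 |  18 | c
   5 |  12 | cafcgac
   6 |   1 | cfbdgeechhdcafcgac
   7 |  15 | cgac
   8 |   8 | chhdcafcgac
   9 |  11 | dcafcgac
  10 |   4 | dgeechhdcafcgac
  11 |   7 | echhdcafcgac
  12 |   6 | eechhdcafcgac
  13 |   2 | fbdgeechhdcafcgac
  14 |  14 | fcgac
  15 |  16 | gac
  16 |   5 | geechhdcafcgac
  17 |  10 | hdcafcgac
  18 |   9 | hhdcafcgac

[17, 13, 0, 3, 18, 12, 1, 15, 8, 11, 4, 7, 6, 2, 14, 16, 5, 10, 9]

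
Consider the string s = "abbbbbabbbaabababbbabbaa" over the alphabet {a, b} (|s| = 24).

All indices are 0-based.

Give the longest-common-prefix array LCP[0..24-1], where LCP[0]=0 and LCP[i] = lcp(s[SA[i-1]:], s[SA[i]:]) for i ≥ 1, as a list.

sorted suffixes:
  #0 SA[0]=23  'a'
  #1 SA[1]=22  'aa'
  #2 SA[2]=10  'aabababbbabbaa'
  #3 SA[3]=11  'abababbbabbaa'
  #4 SA[4]=13  'ababbbabbaa'
  #5 SA[5]=19  'abbaa'
  #6 SA[6]=6  'abbbaabababbbabbaa'
  #7 SA[7]=15  'abbbabbaa'
  #8 SA[8]=0  'abbbbbabbbaabababbbabbaa'
  #9 SA[9]=21  'baa'
  #10 SA[10]=9  'baabababbbabbaa'
  #11 SA[11]=12  'bababbbabbaa'
  #12 SA[12]=18  'babbaa'
  #13 SA[13]=5  'babbbaabababbbabbaa'
  #14 SA[14]=14  'babbbabbaa'
  #15 SA[15]=20  'bbaa'
  #16 SA[16]=8  'bbaabababbbabbaa'
  #17 SA[17]=17  'bbabbaa'
  #18 SA[18]=4  'bbabbbaabababbbabbaa'
  #19 SA[19]=7  'bbbaabababbbabbaa'
  #20 SA[20]=16  'bbbabbaa'
  #21 SA[21]=3  'bbbabbbaabababbbabbaa'
  #22 SA[22]=2  'bbbbabbbaabababbbabbaa'
  #23 SA[23]=1  'bbbbbabbbaabababbbabbaa'

SA = [23, 22, 10, 11, 13, 19, 6, 15, 0, 21, 9, 12, 18, 5, 14, 20, 8, 17, 4, 7, 16, 3, 2, 1]
[i] adj suffixes → lcp
  [1] 23/22 → 1 ('a')
  [2] 22/10 → 2 ('aa')
  [3] 10/11 → 1 ('a')
  [4] 11/13 → 4 ('abab')
  [5] 13/19 → 2 ('ab')
  [6] 19/6 → 3 ('abb')
  [7] 6/15 → 5 ('abbba')
  [8] 15/0 → 4 ('abbb')
  [9] 0/21 → 0 ('')
  [10] 21/9 → 3 ('baa')
  [11] 9/12 → 2 ('ba')
  [12] 12/18 → 3 ('bab')
  [13] 18/5 → 4 ('babb')
  [14] 5/14 → 6 ('babbba')
  [15] 14/20 → 1 ('b')
  [16] 20/8 → 4 ('bbaa')
  [17] 8/17 → 3 ('bba')
  [18] 17/4 → 5 ('bbabb')
  [19] 4/7 → 2 ('bb')
  [20] 7/16 → 4 ('bbba')
  [21] 16/3 → 6 ('bbbabb')
  [22] 3/2 → 3 ('bbb')
  [23] 2/1 → 4 ('bbbb')

[0, 1, 2, 1, 4, 2, 3, 5, 4, 0, 3, 2, 3, 4, 6, 1, 4, 3, 5, 2, 4, 6, 3, 4]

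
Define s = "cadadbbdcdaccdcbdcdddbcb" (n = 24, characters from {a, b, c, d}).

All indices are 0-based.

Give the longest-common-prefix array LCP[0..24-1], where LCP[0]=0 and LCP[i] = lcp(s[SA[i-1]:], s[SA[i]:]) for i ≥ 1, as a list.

[0, 1, 2, 0, 1, 1, 1, 4, 0, 1, 2, 1, 1, 2, 2, 0, 2, 1, 2, 1, 2, 3, 1, 2]

rank | idx | suffix
   0 |  10 | accdcbdcdddbcb
   1 |   1 | adadbbdcdaccdcbdcdddbcb
   2 |   3 | adbbdcdaccdcbdcdddbcb
   3 |  23 | b
   4 |   5 | bbdcdaccdcbdcdddbcb
   5 |  21 | bcb
   6 |   6 | bdcdaccdcbdcdddbcb
   7 |  15 | bdcdddbcb
   8 |   0 | cadadbbdcdaccdcbdcdddbcb
   9 |  22 | cb
  10 |  14 | cbdcdddbcb
  11 |  11 | ccdcbdcdddbcb
  12 |   8 | cdaccdcbdcdddbcb
  13 |  12 | cdcbdcdddbcb
  14 |  17 | cdddbcb
  15 |   9 | daccdcbdcdddbcb
  16 |   2 | dadbbdcdaccdcbdcdddbcb
  17 |   4 | dbbdcdaccdcbdcdddbcb
  18 |  20 | dbcb
  19 |  13 | dcbdcdddbcb
  20 |   7 | dcdaccdcbdcdddbcb
  21 |  16 | dcdddbcb
  22 |  19 | ddbcb
  23 |  18 | dddbcb

SA = [10, 1, 3, 23, 5, 21, 6, 15, 0, 22, 14, 11, 8, 12, 17, 9, 2, 4, 20, 13, 7, 16, 19, 18]
[i] adj suffixes → lcp
  [1] 10/1 → 1 ('a')
  [2] 1/3 → 2 ('ad')
  [3] 3/23 → 0 ('')
  [4] 23/5 → 1 ('b')
  [5] 5/21 → 1 ('b')
  [6] 21/6 → 1 ('b')
  [7] 6/15 → 4 ('bdcd')
  [8] 15/0 → 0 ('')
  [9] 0/22 → 1 ('c')
  [10] 22/14 → 2 ('cb')
  [11] 14/11 → 1 ('c')
  [12] 11/8 → 1 ('c')
  [13] 8/12 → 2 ('cd')
  [14] 12/17 → 2 ('cd')
  [15] 17/9 → 0 ('')
  [16] 9/2 → 2 ('da')
  [17] 2/4 → 1 ('d')
  [18] 4/20 → 2 ('db')
  [19] 20/13 → 1 ('d')
  [20] 13/7 → 2 ('dc')
  [21] 7/16 → 3 ('dcd')
  [22] 16/19 → 1 ('d')
  [23] 19/18 → 2 ('dd')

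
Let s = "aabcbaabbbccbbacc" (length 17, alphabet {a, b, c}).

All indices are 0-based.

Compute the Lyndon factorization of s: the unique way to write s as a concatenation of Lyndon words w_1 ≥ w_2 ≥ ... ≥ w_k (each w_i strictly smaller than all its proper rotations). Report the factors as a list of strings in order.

emit factor 1: 'aabcb' (i=0, period=5)
emit factor 2: 'aabbbccbbacc' (i=5, period=12)

["aabcb", "aabbbccbbacc"]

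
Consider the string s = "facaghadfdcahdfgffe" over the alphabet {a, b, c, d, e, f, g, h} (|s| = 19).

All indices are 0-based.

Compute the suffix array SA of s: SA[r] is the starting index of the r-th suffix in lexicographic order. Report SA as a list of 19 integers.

sorted suffixes:
  #0 SA[0]=1  'acaghadfdcahdfgffe'
  #1 SA[1]=6  'adfdcahdfgffe'
  #2 SA[2]=3  'aghadfdcahdfgffe'
  #3 SA[3]=11  'ahdfgffe'
  #4 SA[4]=2  'caghadfdcahdfgffe'
  #5 SA[5]=10  'cahdfgffe'
  #6 SA[6]=9  'dcahdfgffe'
  #7 SA[7]=7  'dfdcahdfgffe'
  #8 SA[8]=13  'dfgffe'
  #9 SA[9]=18  'e'
  #10 SA[10]=0  'facaghadfdcahdfgffe'
  #11 SA[11]=8  'fdcahdfgffe'
  #12 SA[12]=17  'fe'
  #13 SA[13]=16  'ffe'
  #14 SA[14]=14  'fgffe'
  #15 SA[15]=15  'gffe'
  #16 SA[16]=4  'ghadfdcahdfgffe'
  #17 SA[17]=5  'hadfdcahdfgffe'
  #18 SA[18]=12  'hdfgffe'

[1, 6, 3, 11, 2, 10, 9, 7, 13, 18, 0, 8, 17, 16, 14, 15, 4, 5, 12]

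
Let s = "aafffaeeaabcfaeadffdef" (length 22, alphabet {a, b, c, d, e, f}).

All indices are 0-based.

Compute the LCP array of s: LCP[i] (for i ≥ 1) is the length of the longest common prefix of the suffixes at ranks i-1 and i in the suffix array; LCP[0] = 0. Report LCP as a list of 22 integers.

rank→(start, suffix):
  0 → (8, 'aabcfaeadffdef')
  1 → (0, 'aafffaeeaabcfaeadffdef')
  2 → (9, 'abcfaeadffdef')
  3 → (15, 'adffdef')
  4 → (13, 'aeadffdef')
  5 → (5, 'aeeaabcfaeadffdef')
  6 → (1, 'afffaeeaabcfaeadffdef')
  7 → (10, 'bcfaeadffdef')
  8 → (11, 'cfaeadffdef')
  9 → (19, 'def')
  10 → (16, 'dffdef')
  11 → (7, 'eaabcfaeadffdef')
  12 → (14, 'eadffdef')
  13 → (6, 'eeaabcfaeadffdef')
  14 → (20, 'ef')
  15 → (21, 'f')
  16 → (12, 'faeadffdef')
  17 → (4, 'faeeaabcfaeadffdef')
  18 → (18, 'fdef')
  19 → (3, 'ffaeeaabcfaeadffdef')
  20 → (17, 'ffdef')
  21 → (2, 'fffaeeaabcfaeadffdef')

SA = [8, 0, 9, 15, 13, 5, 1, 10, 11, 19, 16, 7, 14, 6, 20, 21, 12, 4, 18, 3, 17, 2]
rank  pair      lcp
   1  s[8:],s[0:]  2  'aa'
   2  s[0:],s[9:]  1  'a'
   3  s[9:],s[15:]  1  'a'
   4  s[15:],s[13:]  1  'a'
   5  s[13:],s[5:]  2  'ae'
   6  s[5:],s[1:]  1  'a'
   7  s[1:],s[10:]  0  ''
   8  s[10:],s[11:]  0  ''
   9  s[11:],s[19:]  0  ''
  10  s[19:],s[16:]  1  'd'
  11  s[16:],s[7:]  0  ''
  12  s[7:],s[14:]  2  'ea'
  13  s[14:],s[6:]  1  'e'
  14  s[6:],s[20:]  1  'e'
  15  s[20:],s[21:]  0  ''
  16  s[21:],s[12:]  1  'f'
  17  s[12:],s[4:]  3  'fae'
  18  s[4:],s[18:]  1  'f'
  19  s[18:],s[3:]  1  'f'
  20  s[3:],s[17:]  2  'ff'
  21  s[17:],s[2:]  2  'ff'

[0, 2, 1, 1, 1, 2, 1, 0, 0, 0, 1, 0, 2, 1, 1, 0, 1, 3, 1, 1, 2, 2]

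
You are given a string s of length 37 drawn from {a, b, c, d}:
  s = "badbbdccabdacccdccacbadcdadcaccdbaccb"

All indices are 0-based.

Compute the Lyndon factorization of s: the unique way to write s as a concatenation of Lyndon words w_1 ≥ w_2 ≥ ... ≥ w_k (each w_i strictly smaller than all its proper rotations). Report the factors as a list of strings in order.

["b", "adbbdcc", "abdacccdccacbadcdadcaccdbaccb"]

emit factor 1: 'b' (i=0, period=1)
emit factor 2: 'adbbdcc' (i=1, period=7)
emit factor 3: 'abdacccdccacbadcdadcaccdbaccb' (i=8, period=29)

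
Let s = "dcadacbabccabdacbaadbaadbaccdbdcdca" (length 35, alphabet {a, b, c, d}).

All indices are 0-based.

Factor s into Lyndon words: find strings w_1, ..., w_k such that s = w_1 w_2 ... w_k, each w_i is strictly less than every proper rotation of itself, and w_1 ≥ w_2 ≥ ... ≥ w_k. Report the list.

["d", "c", "ad", "acb", "abccabdacb", "aadbaadbaccdbdcdc", "a"]

emit factor 1: 'd' (i=0, period=1)
emit factor 2: 'c' (i=1, period=1)
emit factor 3: 'ad' (i=2, period=2)
emit factor 4: 'acb' (i=4, period=3)
emit factor 5: 'abccabdacb' (i=7, period=10)
emit factor 6: 'aadbaadbaccdbdcdc' (i=17, period=17)
emit factor 7: 'a' (i=34, period=1)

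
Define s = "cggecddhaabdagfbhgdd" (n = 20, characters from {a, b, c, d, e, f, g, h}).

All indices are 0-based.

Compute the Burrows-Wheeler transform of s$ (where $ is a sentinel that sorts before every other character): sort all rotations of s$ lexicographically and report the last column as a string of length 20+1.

rank  rotation               last
    0  $cggecddhaabdagfbhgdd  d
    1  aabdagfbhgdd$cggecddh  h
    2  abdagfbhgdd$cggecddha  a
    3  agfbhgdd$cggecddhaabd  d
    4  bdagfbhgdd$cggecddhaa  a
    5  bhgdd$cggecddhaabdagf  f
    6  cddhaabdagfbhgdd$cgge  e
    7  cggecddhaabdagfbhgdd$  $
    8  d$cggecddhaabdagfbhgd  d
    9  dagfbhgdd$cggecddhaab  b
   10  dd$cggecddhaabdagfbhg  g
   11  ddhaabdagfbhgdd$cggec  c
   12  dhaabdagfbhgdd$cggecd  d
   13  ecddhaabdagfbhgdd$cgg  g
   14  fbhgdd$cggecddhaabdag  g
   15  gdd$cggecddhaabdagfbh  h
   16  gecddhaabdagfbhgdd$cg  g
   17  gfbhgdd$cggecddhaabda  a
   18  ggecddhaabdagfbhgdd$c  c
   19  haabdagfbhgdd$cggecdd  d
   20  hgdd$cggecddhaabdagfb  b

dhadafe$dbgcdgghgacdb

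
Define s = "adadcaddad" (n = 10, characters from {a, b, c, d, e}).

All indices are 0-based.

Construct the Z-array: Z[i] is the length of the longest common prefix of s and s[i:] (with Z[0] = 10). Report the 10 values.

[10, 0, 2, 0, 0, 2, 0, 0, 2, 0]

Z[0]=10
i=1: outside box; Z[1]=0
i=2: outside box; Z[2]=2 extend→box=[2,4)
i=3: min(r-i=1, Z[1]=0)=0; Z[3]=0
i=4: outside box; Z[4]=0
i=5: outside box; Z[5]=2 extend→box=[5,7)
i=6: min(r-i=1, Z[1]=0)=0; Z[6]=0
i=7: outside box; Z[7]=0
i=8: outside box; Z[8]=2 extend→box=[8,10)
i=9: min(r-i=1, Z[1]=0)=0; Z[9]=0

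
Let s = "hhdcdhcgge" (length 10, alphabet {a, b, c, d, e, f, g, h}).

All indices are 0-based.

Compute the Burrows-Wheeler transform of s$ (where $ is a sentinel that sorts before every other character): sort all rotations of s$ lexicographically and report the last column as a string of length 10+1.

edhhcggcdh$

rank  rotation     last
    0  $hhdcdhcgge  e
    1  cdhcgge$hhd  d
    2  cgge$hhdcdh  h
    3  dcdhcgge$hh  h
    4  dhcgge$hhdc  c
    5  e$hhdcdhcgg  g
    6  ge$hhdcdhcg  g
    7  gge$hhdcdhc  c
    8  hcgge$hhdcd  d
    9  hdcdhcgge$h  h
   10  hhdcdhcgge$  $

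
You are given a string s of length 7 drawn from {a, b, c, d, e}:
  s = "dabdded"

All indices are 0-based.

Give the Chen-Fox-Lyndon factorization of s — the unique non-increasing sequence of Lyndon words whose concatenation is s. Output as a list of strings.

emit factor 1: 'd' (i=0, period=1)
emit factor 2: 'abdded' (i=1, period=6)

["d", "abdded"]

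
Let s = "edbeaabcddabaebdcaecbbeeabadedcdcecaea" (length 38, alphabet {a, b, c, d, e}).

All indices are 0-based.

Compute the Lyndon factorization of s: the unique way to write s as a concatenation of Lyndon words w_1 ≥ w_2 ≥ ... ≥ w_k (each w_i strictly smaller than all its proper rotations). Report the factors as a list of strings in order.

["e", "d", "be", "aabcddabaebdcaecbbeeabadedcdcecae", "a"]

emit factor 1: 'e' (i=0, period=1)
emit factor 2: 'd' (i=1, period=1)
emit factor 3: 'be' (i=2, period=2)
emit factor 4: 'aabcddabaebdcaecbbeeabadedcdcecae' (i=4, period=33)
emit factor 5: 'a' (i=37, period=1)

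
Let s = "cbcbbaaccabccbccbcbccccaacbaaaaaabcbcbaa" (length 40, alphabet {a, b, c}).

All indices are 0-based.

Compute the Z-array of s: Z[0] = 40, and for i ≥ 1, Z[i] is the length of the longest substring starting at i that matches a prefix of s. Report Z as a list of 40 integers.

[40, 0, 2, 0, 0, 0, 0, 1, 1, 0, 0, 1, 3, 0, 1, 4, 0, 3, 0, 1, 1, 1, 1, 0, 0, 2, 0, 0, 0, 0, 0, 0, 0, 0, 4, 0, 2, 0, 0, 0]

Z[0]=40
i=1: fresh scan; Z[1]=0
i=2: fresh scan; Z[2]=2 extend→box=[2,4)
i=3: min(r-i=1, Z[1]=0)=0; Z[3]=0
i=4: fresh scan; Z[4]=0
i=5: fresh scan; Z[5]=0
i=6: fresh scan; Z[6]=0
i=7: fresh scan; Z[7]=1 extend→box=[7,8)
i=8: fresh scan; Z[8]=1 extend→box=[8,9)
i=9: fresh scan; Z[9]=0
i=10: fresh scan; Z[10]=0
i=11: fresh scan; Z[11]=1 extend→box=[11,12)
i=12: fresh scan; Z[12]=3 extend→box=[12,15)
i=13: min(r-i=2, Z[1]=0)=0; Z[13]=0
i=14: min(r-i=1, Z[2]=2)=1; Z[14]=1
i=15: fresh scan; Z[15]=4 extend→box=[15,19)
i=16: min(r-i=3, Z[1]=0)=0; Z[16]=0
i=17: min(r-i=2, Z[2]=2)=2; Z[17]=3 extend→box=[17,20)
i=18: min(r-i=2, Z[1]=0)=0; Z[18]=0
i=19: min(r-i=1, Z[2]=2)=1; Z[19]=1
i=20: fresh scan; Z[20]=1 extend→box=[20,21)
i=21: fresh scan; Z[21]=1 extend→box=[21,22)
i=22: fresh scan; Z[22]=1 extend→box=[22,23)
i=23: fresh scan; Z[23]=0
i=24: fresh scan; Z[24]=0
i=25: fresh scan; Z[25]=2 extend→box=[25,27)
i=26: min(r-i=1, Z[1]=0)=0; Z[26]=0
i=27: fresh scan; Z[27]=0
i=28: fresh scan; Z[28]=0
i=29: fresh scan; Z[29]=0
i=30: fresh scan; Z[30]=0
i=31: fresh scan; Z[31]=0
i=32: fresh scan; Z[32]=0
i=33: fresh scan; Z[33]=0
i=34: fresh scan; Z[34]=4 extend→box=[34,38)
i=35: min(r-i=3, Z[1]=0)=0; Z[35]=0
i=36: min(r-i=2, Z[2]=2)=2; Z[36]=2
i=37: min(r-i=1, Z[3]=0)=0; Z[37]=0
i=38: fresh scan; Z[38]=0
i=39: fresh scan; Z[39]=0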